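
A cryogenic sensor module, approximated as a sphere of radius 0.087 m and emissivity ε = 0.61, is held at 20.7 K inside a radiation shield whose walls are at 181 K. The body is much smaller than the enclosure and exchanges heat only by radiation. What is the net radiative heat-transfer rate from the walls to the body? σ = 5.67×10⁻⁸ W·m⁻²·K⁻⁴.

P_net ≈ 3.53 W

For a small grey body in a large enclosure: P_net = εσA(T_body⁴ − T_wall⁴).
A = 4πr² = 0.09511 m²; T_body⁴ − T_wall⁴ = 1.836×10⁵ − 1.073×10⁹ = -1.073×10⁹ K⁴.
|P_net| = 0.61·5.67×10⁻⁸·0.09511·1.073×10⁹.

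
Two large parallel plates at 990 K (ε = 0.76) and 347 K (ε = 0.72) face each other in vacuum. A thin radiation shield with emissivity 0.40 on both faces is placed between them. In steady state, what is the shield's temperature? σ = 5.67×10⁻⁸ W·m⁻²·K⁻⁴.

T_s ≈ 838 K

In steady state the net flux on the hot side equals that on the cold side.
σ(T₁⁴−T_s⁴)/D₁ = σ(T_s⁴−T₂⁴)/D₂, with D₁ = 1/ε₁+1/ε_s−1 = 2.816, D₂ = 1/ε_s+1/ε₂−1 = 2.889.
Solve for T_s⁴: T_s⁴ = (D₂·T₁⁴ + D₁·T₂⁴)/(D₁+D₂) = 4.936×10¹¹ K⁴.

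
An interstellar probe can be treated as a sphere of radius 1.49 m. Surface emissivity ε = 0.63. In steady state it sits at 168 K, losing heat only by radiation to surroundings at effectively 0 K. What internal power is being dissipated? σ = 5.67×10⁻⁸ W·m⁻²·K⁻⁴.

P ≈ 794 W

Steady state: P = εσA T⁴.
A = 4πr² = 27.90 m²; T⁴ = (168)⁴ = 7.966×10⁸ K⁴.
P = 0.63 × 5.67×10⁻⁸ × 27.90 × 7.966×10⁸.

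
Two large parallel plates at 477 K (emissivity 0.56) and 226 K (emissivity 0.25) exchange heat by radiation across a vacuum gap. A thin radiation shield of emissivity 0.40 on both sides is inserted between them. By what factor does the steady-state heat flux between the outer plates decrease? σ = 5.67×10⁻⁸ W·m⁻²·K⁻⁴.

factor ≈ 1.84

Without shield: q₀ = σΔ(T⁴)/(1/ε₁+1/ε₂−1) with denominator 4.786.
With shield the two gaps are in series; the resistances add: (1/ε₁+1/ε_s−1)+(1/ε_s+1/ε₂−1) = 3.286+5.500 = 8.786.
Heat-flux ratio q₀/q = 8.786/4.786.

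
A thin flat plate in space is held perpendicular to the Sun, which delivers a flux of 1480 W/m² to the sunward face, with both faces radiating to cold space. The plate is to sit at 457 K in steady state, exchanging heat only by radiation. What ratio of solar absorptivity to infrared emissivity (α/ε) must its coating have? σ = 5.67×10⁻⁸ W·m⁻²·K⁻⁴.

α/ε ≈ 3.34

Balance: αS·A = εσ·2A·T⁴ ⇒ α/ε = 2σT⁴/S.
α/ε = 2·5.67×10⁻⁸·(457)⁴/1480 = 2·5.67×10⁻⁸·4.362×10¹⁰/1480.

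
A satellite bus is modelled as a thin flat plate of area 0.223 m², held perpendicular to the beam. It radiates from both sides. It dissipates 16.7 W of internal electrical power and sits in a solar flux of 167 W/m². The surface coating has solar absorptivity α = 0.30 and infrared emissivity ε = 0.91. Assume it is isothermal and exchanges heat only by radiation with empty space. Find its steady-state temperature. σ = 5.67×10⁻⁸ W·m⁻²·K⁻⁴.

At steady state, absorbed solar power + internal power = radiated power.
Absorbed: α·S·A_cross = 0.30·167·0.2230 = 11.17 W (cross-section A).
Total input = 11.17 + 16.7 = 27.87 W.
Radiated: εσ·A_surf·T⁴ with A_surf = 2A = 0.4460 m².
T⁴ = 27.87/(0.91·5.67×10⁻⁸·0.4460) = 1.211×10⁹ K⁴.

T ≈ 187 K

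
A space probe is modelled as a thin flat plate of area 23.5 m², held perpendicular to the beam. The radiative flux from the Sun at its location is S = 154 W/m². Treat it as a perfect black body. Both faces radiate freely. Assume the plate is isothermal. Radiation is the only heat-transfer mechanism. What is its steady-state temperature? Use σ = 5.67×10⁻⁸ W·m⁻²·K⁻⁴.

At equilibrium, absorbed power = emitted power.
Absorbing cross-section = A = 23.50 m²; emitting surface = 2A = 47.00 m² (ratio 2).
S·A_cross = εσ·A_surf·T⁴  ⇒  T⁴ = S/(2σ).
T⁴ = 1.00·154/(2·5.67×10⁻⁸) = 1.358×10⁹ K⁴.
T = (1.358×10⁹)^(1/4).

T ≈ 192 K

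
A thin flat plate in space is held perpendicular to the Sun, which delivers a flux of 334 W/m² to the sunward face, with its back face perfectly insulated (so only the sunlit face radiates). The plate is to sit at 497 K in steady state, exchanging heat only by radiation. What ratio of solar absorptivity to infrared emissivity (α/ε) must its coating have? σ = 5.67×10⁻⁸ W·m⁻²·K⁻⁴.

Balance: αS·A = εσ·1A·T⁴ ⇒ α/ε = σT⁴/S.
α/ε = 5.67×10⁻⁸·(497)⁴/334 = 5.67×10⁻⁸·6.101×10¹⁰/334.

α/ε ≈ 10.4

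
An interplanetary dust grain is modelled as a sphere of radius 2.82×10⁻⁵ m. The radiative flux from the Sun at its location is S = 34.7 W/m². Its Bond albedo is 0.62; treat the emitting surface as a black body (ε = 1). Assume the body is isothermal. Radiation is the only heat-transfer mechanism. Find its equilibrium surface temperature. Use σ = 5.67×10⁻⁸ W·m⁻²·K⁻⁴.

T ≈ 87.3 K

At equilibrium, absorbed power = emitted power.
Absorbing cross-section = πr² = 2.498×10⁻⁹ m²; emitting surface = 4πr² = 9.993×10⁻⁹ m² (ratio 4).
(1−a)S·A_cross = εσ·A_surf·T⁴  ⇒  T⁴ = (1−a)S/(4σ).
T⁴ = 0.380·34.7/(4·5.67×10⁻⁸) = 5.814×10⁷ K⁴.
T = (5.814×10⁷)^(1/4).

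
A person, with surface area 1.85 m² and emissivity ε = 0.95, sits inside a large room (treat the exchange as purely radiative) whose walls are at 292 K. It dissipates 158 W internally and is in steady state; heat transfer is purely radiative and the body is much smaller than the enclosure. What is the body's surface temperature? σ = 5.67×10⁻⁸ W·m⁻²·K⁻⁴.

T ≈ 307 K

For a small grey body in a large enclosure, net radiated power = εσA(T⁴ − T_w⁴).
Steady state: P = εσA(T⁴ − T_w⁴) with A = 1.85 m².
T⁴ = P/(εσA) + T_w⁴ = 158/(0.95·5.67×10⁻⁸·1.850) + (292)⁴
    = 1.586×10⁹ + 7.270×10⁹ = 8.855×10⁹ K⁴.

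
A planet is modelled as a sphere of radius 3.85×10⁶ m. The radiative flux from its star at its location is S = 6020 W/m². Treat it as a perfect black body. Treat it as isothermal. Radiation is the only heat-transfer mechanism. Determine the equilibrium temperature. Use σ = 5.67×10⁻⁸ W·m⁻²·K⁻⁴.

At equilibrium, absorbed power = emitted power.
Absorbing cross-section = πr² = 4.657×10¹³ m²; emitting surface = 4πr² = 1.863×10¹⁴ m² (ratio 4).
S·A_cross = εσ·A_surf·T⁴  ⇒  T⁴ = S/(4σ).
T⁴ = 1.00·6020/(4·5.67×10⁻⁸) = 2.654×10¹⁰ K⁴.
T = (2.654×10¹⁰)^(1/4).

T ≈ 404 K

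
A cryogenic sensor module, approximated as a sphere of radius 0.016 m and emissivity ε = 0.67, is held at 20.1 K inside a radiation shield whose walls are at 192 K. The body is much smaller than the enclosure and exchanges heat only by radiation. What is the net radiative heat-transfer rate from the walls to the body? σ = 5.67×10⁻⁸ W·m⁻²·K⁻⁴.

For a small grey body in a large enclosure: P_net = εσA(T_body⁴ − T_wall⁴).
A = 4πr² = 0.003217 m²; T_body⁴ − T_wall⁴ = 1.632×10⁵ − 1.359×10⁹ = -1.359×10⁹ K⁴.
|P_net| = 0.67·5.67×10⁻⁸·0.003217·1.359×10⁹.

P_net ≈ 0.166 W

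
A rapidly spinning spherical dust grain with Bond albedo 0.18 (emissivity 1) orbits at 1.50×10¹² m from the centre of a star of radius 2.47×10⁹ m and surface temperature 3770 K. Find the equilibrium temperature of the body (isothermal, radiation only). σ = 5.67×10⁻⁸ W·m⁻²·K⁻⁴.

T ≈ 103 K

The star's surface emits σT_*⁴; at distance d the flux is S = σT_*⁴(R_*/d)².
S = 5.67×10⁻⁸·(3770)⁴·(2.47×10⁹/1.50×10¹²)² = 31.06 W/m².
For an isothermal sphere T⁴ = (1−a)S/(4σ) = 1.123×10⁸ K⁴.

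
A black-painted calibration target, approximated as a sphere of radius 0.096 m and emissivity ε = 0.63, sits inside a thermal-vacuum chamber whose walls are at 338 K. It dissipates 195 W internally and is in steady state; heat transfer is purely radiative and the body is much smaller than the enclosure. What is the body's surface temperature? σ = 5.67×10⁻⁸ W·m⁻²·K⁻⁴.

For a small grey body in a large enclosure, net radiated power = εσA(T⁴ − T_w⁴).
Steady state: P = εσA(T⁴ − T_w⁴) with A = 4πr² = 0.1158 m².
T⁴ = P/(εσA) + T_w⁴ = 195/(0.63·5.67×10⁻⁸·0.1158) + (338)⁴
    = 4.714×10¹⁰ + 1.305×10¹⁰ = 6.019×10¹⁰ K⁴.

T ≈ 495 K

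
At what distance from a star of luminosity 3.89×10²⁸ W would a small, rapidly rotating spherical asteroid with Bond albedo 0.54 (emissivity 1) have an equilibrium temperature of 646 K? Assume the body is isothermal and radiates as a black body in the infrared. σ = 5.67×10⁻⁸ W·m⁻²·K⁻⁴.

d ≈ 1.90×10¹¹ m

For an isothermal black-emitting sphere, (1−a)S·πr² = σ·4πr²·T⁴ ⇒ S = 4σT⁴/(1−a).
S = 4·5.67×10⁻⁸·(646)⁴/0.460 = 85860 W/m².
Flux falls as S = L/(4πd²), so d = √(L/(4πS)) = √(3.89×10²⁸/(4π·85860)).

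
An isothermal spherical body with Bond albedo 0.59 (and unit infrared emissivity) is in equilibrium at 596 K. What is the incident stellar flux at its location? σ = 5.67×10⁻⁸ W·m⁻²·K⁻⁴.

(1−a)S·πr² = σ·4πr²·T⁴ ⇒ S = 4σT⁴/(1−a).
S = 4·5.67×10⁻⁸·1.262×10¹¹/0.410.

S ≈ 69800 W/m²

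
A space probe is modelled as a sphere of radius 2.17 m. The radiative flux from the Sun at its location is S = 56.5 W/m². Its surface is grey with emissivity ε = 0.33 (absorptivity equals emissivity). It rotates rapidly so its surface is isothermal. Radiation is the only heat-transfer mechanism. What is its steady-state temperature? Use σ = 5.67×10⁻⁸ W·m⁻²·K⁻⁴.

T ≈ 126 K

At equilibrium, absorbed power = emitted power.
Absorbing cross-section = πr² = 14.79 m²; emitting surface = 4πr² = 59.17 m² (ratio 4).
εS·A_cross = εσ·A_surf·T⁴  ⇒  T⁴ = S/(4σ)   (ε cancels).
T⁴ = 56.5/(4·5.67×10⁻⁸) = 2.491×10⁸ K⁴.
T = (2.491×10⁸)^(1/4).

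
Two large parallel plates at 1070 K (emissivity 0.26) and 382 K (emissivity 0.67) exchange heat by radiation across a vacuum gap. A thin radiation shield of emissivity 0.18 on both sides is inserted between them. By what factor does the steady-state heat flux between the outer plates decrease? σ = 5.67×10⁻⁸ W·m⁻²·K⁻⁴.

Without shield: q₀ = σΔ(T⁴)/(1/ε₁+1/ε₂−1) with denominator 4.339.
With shield the two gaps are in series; the resistances add: (1/ε₁+1/ε_s−1)+(1/ε_s+1/ε₂−1) = 8.402+6.048 = 14.45.
Heat-flux ratio q₀/q = 14.45/4.339.

factor ≈ 3.33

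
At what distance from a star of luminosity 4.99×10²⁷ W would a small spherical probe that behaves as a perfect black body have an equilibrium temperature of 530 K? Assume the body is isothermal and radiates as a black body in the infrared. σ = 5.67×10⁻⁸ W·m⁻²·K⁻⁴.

For an isothermal black-emitting sphere, (1−a)S·πr² = σ·4πr²·T⁴ ⇒ S = 4σT⁴/(1−a).
S = 4·5.67×10⁻⁸·(530)⁴/1.00 = 17900 W/m².
Flux falls as S = L/(4πd²), so d = √(L/(4πS)) = √(4.99×10²⁷/(4π·17900)).

d ≈ 1.49×10¹¹ m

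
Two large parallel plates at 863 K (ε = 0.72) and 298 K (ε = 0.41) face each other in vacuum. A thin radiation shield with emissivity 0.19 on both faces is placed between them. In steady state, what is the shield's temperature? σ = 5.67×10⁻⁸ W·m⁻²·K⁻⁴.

In steady state the net flux on the hot side equals that on the cold side.
σ(T₁⁴−T_s⁴)/D₁ = σ(T_s⁴−T₂⁴)/D₂, with D₁ = 1/ε₁+1/ε_s−1 = 5.652, D₂ = 1/ε_s+1/ε₂−1 = 6.702.
Solve for T_s⁴: T_s⁴ = (D₂·T₁⁴ + D₁·T₂⁴)/(D₁+D₂) = 3.045×10¹¹ K⁴.

T_s ≈ 743 K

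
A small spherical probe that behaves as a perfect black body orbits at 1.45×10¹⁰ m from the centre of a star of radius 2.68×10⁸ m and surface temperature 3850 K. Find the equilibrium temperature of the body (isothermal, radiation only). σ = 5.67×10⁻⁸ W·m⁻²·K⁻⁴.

T ≈ 370 K

The star's surface emits σT_*⁴; at distance d the flux is S = σT_*⁴(R_*/d)².
S = 5.67×10⁻⁸·(3850)⁴·(2.68×10⁸/1.45×10¹⁰)² = 4256 W/m².
For an isothermal sphere T⁴ = (1−a)S/(4σ) = 1.876×10¹⁰ K⁴.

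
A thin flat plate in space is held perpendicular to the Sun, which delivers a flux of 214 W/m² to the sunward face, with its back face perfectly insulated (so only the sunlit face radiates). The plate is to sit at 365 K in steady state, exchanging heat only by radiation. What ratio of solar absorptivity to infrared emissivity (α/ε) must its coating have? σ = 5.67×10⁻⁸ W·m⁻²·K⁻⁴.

α/ε ≈ 4.70

Balance: αS·A = εσ·1A·T⁴ ⇒ α/ε = σT⁴/S.
α/ε = 5.67×10⁻⁸·(365)⁴/214 = 5.67×10⁻⁸·1.775×10¹⁰/214.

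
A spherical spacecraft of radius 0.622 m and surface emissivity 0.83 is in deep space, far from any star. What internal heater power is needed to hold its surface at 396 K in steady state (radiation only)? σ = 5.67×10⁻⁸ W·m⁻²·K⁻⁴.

P = εσ·4πr²·T⁴.
4πr² = 4.862 m²; T⁴ = 2.459×10¹⁰ K⁴.
P = 0.83·5.67×10⁻⁸·4.862·2.459×10¹⁰.

P ≈ 5630 W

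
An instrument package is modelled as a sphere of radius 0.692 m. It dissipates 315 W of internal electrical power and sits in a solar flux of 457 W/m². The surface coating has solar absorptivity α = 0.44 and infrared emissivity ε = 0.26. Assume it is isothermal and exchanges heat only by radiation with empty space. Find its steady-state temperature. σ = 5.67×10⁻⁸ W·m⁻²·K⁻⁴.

T ≈ 289 K

At steady state, absorbed solar power + internal power = radiated power.
Absorbed: α·S·A_cross = 0.44·457·1.504 = 302.5 W (cross-section πr²).
Total input = 302.5 + 315 = 617.5 W.
Radiated: εσ·A_surf·T⁴ with A_surf = 4πr² = 6.018 m².
T⁴ = 617.5/(0.26·5.67×10⁻⁸·6.018) = 6.961×10⁹ K⁴.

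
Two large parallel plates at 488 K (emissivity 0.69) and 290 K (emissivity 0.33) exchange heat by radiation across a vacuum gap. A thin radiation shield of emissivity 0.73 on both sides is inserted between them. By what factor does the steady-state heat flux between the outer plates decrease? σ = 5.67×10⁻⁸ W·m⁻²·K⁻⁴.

factor ≈ 1.50

Without shield: q₀ = σΔ(T⁴)/(1/ε₁+1/ε₂−1) with denominator 3.480.
With shield the two gaps are in series; the resistances add: (1/ε₁+1/ε_s−1)+(1/ε_s+1/ε₂−1) = 1.819+3.400 = 5.219.
Heat-flux ratio q₀/q = 5.219/3.480.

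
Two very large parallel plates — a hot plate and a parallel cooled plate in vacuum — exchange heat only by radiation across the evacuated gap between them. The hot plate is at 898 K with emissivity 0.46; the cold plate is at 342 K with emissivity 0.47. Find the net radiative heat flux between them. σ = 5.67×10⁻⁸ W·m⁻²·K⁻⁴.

q ≈ 10900 W/m²

For two infinite grey parallel plates, q = σ(T₁⁴ − T₂⁴)/(1/ε₁ + 1/ε₂ − 1).
T₁⁴ − T₂⁴ = 6.503×10¹¹ − 1.368×10¹⁰ = 6.366×10¹¹ K⁴.
1/ε₁ + 1/ε₂ − 1 = 2.174 + 2.128 − 1 = 3.302.
q = 5.67×10⁻⁸ × 6.366×10¹¹ / 3.302.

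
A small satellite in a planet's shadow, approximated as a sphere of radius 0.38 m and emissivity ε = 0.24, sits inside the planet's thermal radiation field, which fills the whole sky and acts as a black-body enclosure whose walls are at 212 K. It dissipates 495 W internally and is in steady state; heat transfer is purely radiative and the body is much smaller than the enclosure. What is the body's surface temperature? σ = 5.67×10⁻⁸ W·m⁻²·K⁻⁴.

T ≈ 385 K

For a small grey body in a large enclosure, net radiated power = εσA(T⁴ − T_w⁴).
Steady state: P = εσA(T⁴ − T_w⁴) with A = 4πr² = 1.815 m².
T⁴ = P/(εσA) + T_w⁴ = 495/(0.24·5.67×10⁻⁸·1.815) + (212)⁴
    = 2.005×10¹⁰ + 2.020×10⁹ = 2.207×10¹⁰ K⁴.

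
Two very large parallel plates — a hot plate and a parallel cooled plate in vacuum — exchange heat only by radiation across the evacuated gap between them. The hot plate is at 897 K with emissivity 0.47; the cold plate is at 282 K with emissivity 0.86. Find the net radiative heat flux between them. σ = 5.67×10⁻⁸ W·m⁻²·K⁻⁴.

For two infinite grey parallel plates, q = σ(T₁⁴ − T₂⁴)/(1/ε₁ + 1/ε₂ − 1).
T₁⁴ − T₂⁴ = 6.474×10¹¹ − 6.324×10⁹ = 6.411×10¹¹ K⁴.
1/ε₁ + 1/ε₂ − 1 = 2.128 + 1.163 − 1 = 2.290.
q = 5.67×10⁻⁸ × 6.411×10¹¹ / 2.290.

q ≈ 15900 W/m²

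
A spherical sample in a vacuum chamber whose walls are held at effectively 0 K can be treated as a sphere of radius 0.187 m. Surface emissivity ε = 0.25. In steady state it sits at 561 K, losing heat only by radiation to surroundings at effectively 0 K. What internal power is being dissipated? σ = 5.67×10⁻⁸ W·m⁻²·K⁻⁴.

Steady state: P = εσA T⁴.
A = 4πr² = 0.4394 m²; T⁴ = (561)⁴ = 9.905×10¹⁰ K⁴.
P = 0.25 × 5.67×10⁻⁸ × 0.4394 × 9.905×10¹⁰.

P ≈ 617 W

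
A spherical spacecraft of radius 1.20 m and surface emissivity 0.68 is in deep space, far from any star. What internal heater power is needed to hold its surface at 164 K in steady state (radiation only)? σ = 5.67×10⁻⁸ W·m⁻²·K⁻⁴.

P = εσ·4πr²·T⁴.
4πr² = 18.10 m²; T⁴ = 7.234×10⁸ K⁴.
P = 0.68·5.67×10⁻⁸·18.10·7.234×10⁸.

P ≈ 505 W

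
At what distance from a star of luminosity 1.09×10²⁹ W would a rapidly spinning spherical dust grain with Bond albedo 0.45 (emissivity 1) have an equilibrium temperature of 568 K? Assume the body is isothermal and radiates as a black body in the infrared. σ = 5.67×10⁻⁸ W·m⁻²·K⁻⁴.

For an isothermal black-emitting sphere, (1−a)S·πr² = σ·4πr²·T⁴ ⇒ S = 4σT⁴/(1−a).
S = 4·5.67×10⁻⁸·(568)⁴/0.550 = 42920 W/m².
Flux falls as S = L/(4πd²), so d = √(L/(4πS)) = √(1.09×10²⁹/(4π·42920)).

d ≈ 4.50×10¹¹ m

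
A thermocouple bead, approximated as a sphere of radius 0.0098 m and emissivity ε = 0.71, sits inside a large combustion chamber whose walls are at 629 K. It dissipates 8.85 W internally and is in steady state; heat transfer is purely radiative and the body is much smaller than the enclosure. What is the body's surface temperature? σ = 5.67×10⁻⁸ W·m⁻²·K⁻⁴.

T ≈ 763 K

For a small grey body in a large enclosure, net radiated power = εσA(T⁴ − T_w⁴).
Steady state: P = εσA(T⁴ − T_w⁴) with A = 4πr² = 0.001207 m².
T⁴ = P/(εσA) + T_w⁴ = 8.85/(0.71·5.67×10⁻⁸·0.001207) + (629)⁴
    = 1.822×10¹¹ + 1.565×10¹¹ = 3.387×10¹¹ K⁴.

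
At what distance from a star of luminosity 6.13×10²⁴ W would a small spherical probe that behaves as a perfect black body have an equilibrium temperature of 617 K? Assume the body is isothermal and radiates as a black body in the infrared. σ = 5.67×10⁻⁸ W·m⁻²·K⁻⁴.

d ≈ 3.85×10⁹ m

For an isothermal black-emitting sphere, (1−a)S·πr² = σ·4πr²·T⁴ ⇒ S = 4σT⁴/(1−a).
S = 4·5.67×10⁻⁸·(617)⁴/1.00 = 32870 W/m².
Flux falls as S = L/(4πd²), so d = √(L/(4πS)) = √(6.13×10²⁴/(4π·32870)).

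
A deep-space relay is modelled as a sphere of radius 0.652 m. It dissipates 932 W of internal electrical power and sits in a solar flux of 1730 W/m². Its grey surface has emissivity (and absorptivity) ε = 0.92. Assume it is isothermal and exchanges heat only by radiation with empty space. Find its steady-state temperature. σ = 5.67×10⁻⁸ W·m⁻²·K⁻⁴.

At steady state, absorbed solar power + internal power = radiated power.
Absorbed: α·S·A_cross = 0.92·1730·1.336 = 2126 W (cross-section πr²).
Total input = 2126 + 932 = 3058 W.
Radiated: εσ·A_surf·T⁴ with A_surf = 4πr² = 5.342 m².
T⁴ = 3058/(0.92·5.67×10⁻⁸·5.342) = 1.097×10¹⁰ K⁴.

T ≈ 324 K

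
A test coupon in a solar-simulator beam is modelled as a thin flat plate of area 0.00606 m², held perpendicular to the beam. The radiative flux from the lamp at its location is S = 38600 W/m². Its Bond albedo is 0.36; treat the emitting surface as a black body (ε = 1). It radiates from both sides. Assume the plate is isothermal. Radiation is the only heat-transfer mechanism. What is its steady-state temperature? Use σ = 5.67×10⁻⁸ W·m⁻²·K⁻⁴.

At equilibrium, absorbed power = emitted power.
Absorbing cross-section = A = 0.006060 m²; emitting surface = 2A = 0.01212 m² (ratio 2).
(1−a)S·A_cross = εσ·A_surf·T⁴  ⇒  T⁴ = (1−a)S/(2σ).
T⁴ = 0.640·38600/(2·5.67×10⁻⁸) = 2.178×10¹¹ K⁴.
T = (2.178×10¹¹)^(1/4).

T ≈ 683 K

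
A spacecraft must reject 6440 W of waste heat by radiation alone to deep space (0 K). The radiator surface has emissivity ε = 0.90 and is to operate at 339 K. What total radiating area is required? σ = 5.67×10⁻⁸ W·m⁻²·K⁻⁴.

P = εσA T⁴ ⇒ A = P/(εσT⁴).
T⁴ = 1.321×10¹⁰ K⁴.
A = 6440/(0.90 × 5.67×10⁻⁸ × 1.321×10¹⁰).

A ≈ 9.56 m²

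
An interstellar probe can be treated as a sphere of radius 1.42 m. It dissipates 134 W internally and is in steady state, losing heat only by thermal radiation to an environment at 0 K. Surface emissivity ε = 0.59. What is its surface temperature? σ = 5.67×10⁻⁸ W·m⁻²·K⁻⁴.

Steady state: internal power = radiated power, P = εσA T⁴.
Radiating area A = 4πr² = 25.34 m².
T⁴ = P/(εσA) = 134/(0.59·5.67×10⁻⁸·25.34) = 1.581×10⁸ K⁴.
T = (1.581×10⁸)^(1/4).

T ≈ 112 K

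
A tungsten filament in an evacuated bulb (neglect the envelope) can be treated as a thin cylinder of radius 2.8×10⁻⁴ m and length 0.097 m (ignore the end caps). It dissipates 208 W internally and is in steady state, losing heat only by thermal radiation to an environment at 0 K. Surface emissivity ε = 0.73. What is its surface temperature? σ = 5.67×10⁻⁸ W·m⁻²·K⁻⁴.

Steady state: internal power = radiated power, P = εσA T⁴.
Radiating area A = 2πrL = 1.707×10⁻⁴ m².
T⁴ = P/(εσA) = 208/(0.73·5.67×10⁻⁸·1.707×10⁻⁴) = 2.945×10¹³ K⁴.
T = (2.945×10¹³)^(1/4).

T ≈ 2330 K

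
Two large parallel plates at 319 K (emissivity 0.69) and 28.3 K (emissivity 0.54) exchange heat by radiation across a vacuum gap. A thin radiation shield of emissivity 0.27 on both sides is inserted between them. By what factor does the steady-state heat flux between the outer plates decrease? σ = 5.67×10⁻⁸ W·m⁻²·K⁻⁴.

factor ≈ 3.78

Without shield: q₀ = σΔ(T⁴)/(1/ε₁+1/ε₂−1) with denominator 2.301.
With shield the two gaps are in series; the resistances add: (1/ε₁+1/ε_s−1)+(1/ε_s+1/ε₂−1) = 4.153+4.556 = 8.709.
Heat-flux ratio q₀/q = 8.709/2.301.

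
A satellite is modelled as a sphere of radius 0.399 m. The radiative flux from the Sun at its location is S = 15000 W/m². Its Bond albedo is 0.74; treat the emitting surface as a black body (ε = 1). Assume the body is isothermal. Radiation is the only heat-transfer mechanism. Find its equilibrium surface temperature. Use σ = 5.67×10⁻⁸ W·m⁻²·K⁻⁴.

T ≈ 362 K

At equilibrium, absorbed power = emitted power.
Absorbing cross-section = πr² = 0.5001 m²; emitting surface = 4πr² = 2.001 m² (ratio 4).
(1−a)S·A_cross = εσ·A_surf·T⁴  ⇒  T⁴ = (1−a)S/(4σ).
T⁴ = 0.260·15000/(4·5.67×10⁻⁸) = 1.720×10¹⁰ K⁴.
T = (1.720×10¹⁰)^(1/4).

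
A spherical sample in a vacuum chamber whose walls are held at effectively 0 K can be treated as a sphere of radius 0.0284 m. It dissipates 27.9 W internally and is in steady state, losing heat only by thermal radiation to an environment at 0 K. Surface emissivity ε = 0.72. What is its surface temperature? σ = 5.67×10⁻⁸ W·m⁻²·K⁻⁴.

T ≈ 510 K

Steady state: internal power = radiated power, P = εσA T⁴.
Radiating area A = 4πr² = 0.01014 m².
T⁴ = P/(εσA) = 27.9/(0.72·5.67×10⁻⁸·0.01014) = 6.743×10¹⁰ K⁴.
T = (6.743×10¹⁰)^(1/4).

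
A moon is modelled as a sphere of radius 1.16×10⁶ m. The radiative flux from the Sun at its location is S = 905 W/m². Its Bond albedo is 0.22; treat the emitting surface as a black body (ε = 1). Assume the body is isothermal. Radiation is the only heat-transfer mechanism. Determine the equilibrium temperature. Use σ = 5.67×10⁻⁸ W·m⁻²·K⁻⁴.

At equilibrium, absorbed power = emitted power.
Absorbing cross-section = πr² = 4.227×10¹² m²; emitting surface = 4πr² = 1.691×10¹³ m² (ratio 4).
(1−a)S·A_cross = εσ·A_surf·T⁴  ⇒  T⁴ = (1−a)S/(4σ).
T⁴ = 0.780·905/(4·5.67×10⁻⁸) = 3.112×10⁹ K⁴.
T = (3.112×10⁹)^(1/4).

T ≈ 236 K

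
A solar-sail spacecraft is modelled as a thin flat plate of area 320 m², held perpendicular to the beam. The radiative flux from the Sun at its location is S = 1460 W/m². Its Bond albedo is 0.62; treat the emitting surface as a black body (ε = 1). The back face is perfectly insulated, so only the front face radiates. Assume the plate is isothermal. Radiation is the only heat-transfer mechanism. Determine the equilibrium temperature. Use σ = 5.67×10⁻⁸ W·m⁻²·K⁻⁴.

T ≈ 315 K

At equilibrium, absorbed power = emitted power.
Absorbing cross-section = A = 320.0 m²; emitting surface = A = 320.0 m² (ratio 1).
(1−a)S·A_cross = εσ·A_surf·T⁴  ⇒  T⁴ = (1−a)S/(1σ).
T⁴ = 0.380·1460/(1·5.67×10⁻⁸) = 9.785×10⁹ K⁴.
T = (9.785×10⁹)^(1/4).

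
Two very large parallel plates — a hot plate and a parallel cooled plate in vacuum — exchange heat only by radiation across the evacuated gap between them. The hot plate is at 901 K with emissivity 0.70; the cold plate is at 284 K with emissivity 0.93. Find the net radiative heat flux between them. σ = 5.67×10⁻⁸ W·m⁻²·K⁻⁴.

q ≈ 24600 W/m²

For two infinite grey parallel plates, q = σ(T₁⁴ − T₂⁴)/(1/ε₁ + 1/ε₂ − 1).
T₁⁴ − T₂⁴ = 6.590×10¹¹ − 6.505×10⁹ = 6.525×10¹¹ K⁴.
1/ε₁ + 1/ε₂ − 1 = 1.429 + 1.075 − 1 = 1.504.
q = 5.67×10⁻⁸ × 6.525×10¹¹ / 1.504.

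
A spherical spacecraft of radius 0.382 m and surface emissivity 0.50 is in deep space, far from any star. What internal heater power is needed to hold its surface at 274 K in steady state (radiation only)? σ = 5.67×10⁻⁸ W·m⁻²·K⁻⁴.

P ≈ 293 W

P = εσ·4πr²·T⁴.
4πr² = 1.834 m²; T⁴ = 5.636×10⁹ K⁴.
P = 0.50·5.67×10⁻⁸·1.834·5.636×10⁹.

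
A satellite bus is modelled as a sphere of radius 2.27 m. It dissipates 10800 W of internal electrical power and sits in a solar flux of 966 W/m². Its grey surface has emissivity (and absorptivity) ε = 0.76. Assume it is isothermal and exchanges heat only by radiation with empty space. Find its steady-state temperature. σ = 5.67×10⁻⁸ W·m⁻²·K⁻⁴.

At steady state, absorbed solar power + internal power = radiated power.
Absorbed: α·S·A_cross = 0.76·966·16.19 = 11880 W (cross-section πr²).
Total input = 11880 + 10800 = 22680 W.
Radiated: εσ·A_surf·T⁴ with A_surf = 4πr² = 64.75 m².
T⁴ = 22680/(0.76·5.67×10⁻⁸·64.75) = 8.130×10⁹ K⁴.

T ≈ 300 K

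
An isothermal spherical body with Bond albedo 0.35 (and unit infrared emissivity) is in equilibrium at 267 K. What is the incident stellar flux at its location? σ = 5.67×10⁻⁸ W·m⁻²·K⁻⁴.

S ≈ 1770 W/m²

(1−a)S·πr² = σ·4πr²·T⁴ ⇒ S = 4σT⁴/(1−a).
S = 4·5.67×10⁻⁸·5.082×10⁹/0.650.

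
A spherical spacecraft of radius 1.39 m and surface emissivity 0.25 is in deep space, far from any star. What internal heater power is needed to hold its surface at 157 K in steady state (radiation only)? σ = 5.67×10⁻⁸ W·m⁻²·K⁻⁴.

P ≈ 209 W

P = εσ·4πr²·T⁴.
4πr² = 24.28 m²; T⁴ = 6.076×10⁸ K⁴.
P = 0.25·5.67×10⁻⁸·24.28·6.076×10⁸.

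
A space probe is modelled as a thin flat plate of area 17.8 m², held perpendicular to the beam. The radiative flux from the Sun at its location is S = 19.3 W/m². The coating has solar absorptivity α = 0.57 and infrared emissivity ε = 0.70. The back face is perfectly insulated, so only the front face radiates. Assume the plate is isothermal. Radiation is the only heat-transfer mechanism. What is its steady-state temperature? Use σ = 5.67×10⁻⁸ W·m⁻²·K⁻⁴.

At equilibrium, absorbed power = emitted power.
Absorbing cross-section = A = 17.80 m²; emitting surface = A = 17.80 m² (ratio 1).
αS·A_cross = εσ·A_surf·T⁴  ⇒  T⁴ = αS/(ε·1σ).
T⁴ = 0.570·19.3/(0.70·1·5.67×10⁻⁸) = 2.772×10⁸ K⁴.
T = (2.772×10⁸)^(1/4).

T ≈ 129 K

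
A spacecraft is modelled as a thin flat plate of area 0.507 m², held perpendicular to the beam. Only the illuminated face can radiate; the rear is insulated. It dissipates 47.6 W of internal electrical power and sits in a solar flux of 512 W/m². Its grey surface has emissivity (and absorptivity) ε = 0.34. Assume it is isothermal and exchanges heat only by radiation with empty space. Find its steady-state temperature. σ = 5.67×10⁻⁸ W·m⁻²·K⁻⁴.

At steady state, absorbed solar power + internal power = radiated power.
Absorbed: α·S·A_cross = 0.34·512·0.5070 = 88.26 W (cross-section A).
Total input = 88.26 + 47.6 = 135.9 W.
Radiated: εσ·A_surf·T⁴ with A_surf = A = 0.5070 m².
T⁴ = 135.9/(0.34·5.67×10⁻⁸·0.5070) = 1.390×10¹⁰ K⁴.

T ≈ 343 K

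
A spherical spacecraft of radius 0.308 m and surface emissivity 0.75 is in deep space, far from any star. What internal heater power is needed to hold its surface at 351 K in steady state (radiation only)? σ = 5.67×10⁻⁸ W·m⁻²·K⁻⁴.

P ≈ 769 W

P = εσ·4πr²·T⁴.
4πr² = 1.192 m²; T⁴ = 1.518×10¹⁰ K⁴.
P = 0.75·5.67×10⁻⁸·1.192·1.518×10¹⁰.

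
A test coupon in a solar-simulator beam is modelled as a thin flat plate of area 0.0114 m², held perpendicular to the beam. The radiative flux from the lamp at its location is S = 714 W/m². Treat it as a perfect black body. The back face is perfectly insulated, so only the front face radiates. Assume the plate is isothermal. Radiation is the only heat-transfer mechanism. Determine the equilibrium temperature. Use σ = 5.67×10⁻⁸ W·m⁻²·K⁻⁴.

T ≈ 335 K

At equilibrium, absorbed power = emitted power.
Absorbing cross-section = A = 0.01140 m²; emitting surface = A = 0.01140 m² (ratio 1).
S·A_cross = εσ·A_surf·T⁴  ⇒  T⁴ = S/(1σ).
T⁴ = 1.00·714/(1·5.67×10⁻⁸) = 1.259×10¹⁰ K⁴.
T = (1.259×10¹⁰)^(1/4).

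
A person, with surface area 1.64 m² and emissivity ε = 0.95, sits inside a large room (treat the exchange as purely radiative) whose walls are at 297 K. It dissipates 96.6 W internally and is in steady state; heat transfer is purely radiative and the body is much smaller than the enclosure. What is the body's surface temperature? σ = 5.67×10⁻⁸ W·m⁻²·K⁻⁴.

For a small grey body in a large enclosure, net radiated power = εσA(T⁴ − T_w⁴).
Steady state: P = εσA(T⁴ − T_w⁴) with A = 1.64 m².
T⁴ = P/(εσA) + T_w⁴ = 96.6/(0.95·5.67×10⁻⁸·1.640) + (297)⁴
    = 1.094×10⁹ + 7.781×10⁹ = 8.874×10⁹ K⁴.

T ≈ 307 K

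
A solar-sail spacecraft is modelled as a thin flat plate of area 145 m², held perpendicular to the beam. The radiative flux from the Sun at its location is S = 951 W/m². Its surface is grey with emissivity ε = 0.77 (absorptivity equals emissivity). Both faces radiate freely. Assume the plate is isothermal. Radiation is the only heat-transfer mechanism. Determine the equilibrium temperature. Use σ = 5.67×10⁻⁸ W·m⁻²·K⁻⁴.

At equilibrium, absorbed power = emitted power.
Absorbing cross-section = A = 145.0 m²; emitting surface = 2A = 290.0 m² (ratio 2).
εS·A_cross = εσ·A_surf·T⁴  ⇒  T⁴ = S/(2σ)   (ε cancels).
T⁴ = 951/(2·5.67×10⁻⁸) = 8.386×10⁹ K⁴.
T = (8.386×10⁹)^(1/4).

T ≈ 303 K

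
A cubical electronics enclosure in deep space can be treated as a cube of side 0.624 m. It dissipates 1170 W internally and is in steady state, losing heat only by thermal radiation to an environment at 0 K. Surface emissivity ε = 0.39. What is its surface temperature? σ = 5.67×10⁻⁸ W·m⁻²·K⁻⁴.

Steady state: internal power = radiated power, P = εσA T⁴.
Radiating area A = 6L² = 2.336 m².
T⁴ = P/(εσA) = 1170/(0.39·5.67×10⁻⁸·2.336) = 2.265×10¹⁰ K⁴.
T = (2.265×10¹⁰)^(1/4).

T ≈ 388 K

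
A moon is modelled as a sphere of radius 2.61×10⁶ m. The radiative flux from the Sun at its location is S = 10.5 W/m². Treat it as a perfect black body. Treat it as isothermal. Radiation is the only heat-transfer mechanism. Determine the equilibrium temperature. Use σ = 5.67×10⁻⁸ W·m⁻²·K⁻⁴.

T ≈ 82.5 K

At equilibrium, absorbed power = emitted power.
Absorbing cross-section = πr² = 2.140×10¹³ m²; emitting surface = 4πr² = 8.560×10¹³ m² (ratio 4).
S·A_cross = εσ·A_surf·T⁴  ⇒  T⁴ = S/(4σ).
T⁴ = 1.00·10.5/(4·5.67×10⁻⁸) = 4.630×10⁷ K⁴.
T = (4.630×10⁷)^(1/4).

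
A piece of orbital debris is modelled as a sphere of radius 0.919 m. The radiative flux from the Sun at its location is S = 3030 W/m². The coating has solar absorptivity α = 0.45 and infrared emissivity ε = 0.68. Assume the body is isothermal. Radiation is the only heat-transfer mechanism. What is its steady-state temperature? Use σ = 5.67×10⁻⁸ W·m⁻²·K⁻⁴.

At equilibrium, absorbed power = emitted power.
Absorbing cross-section = πr² = 2.653 m²; emitting surface = 4πr² = 10.61 m² (ratio 4).
αS·A_cross = εσ·A_surf·T⁴  ⇒  T⁴ = αS/(ε·4σ).
T⁴ = 0.450·3030/(0.68·4·5.67×10⁻⁸) = 8.841×10⁹ K⁴.
T = (8.841×10⁹)^(1/4).

T ≈ 307 K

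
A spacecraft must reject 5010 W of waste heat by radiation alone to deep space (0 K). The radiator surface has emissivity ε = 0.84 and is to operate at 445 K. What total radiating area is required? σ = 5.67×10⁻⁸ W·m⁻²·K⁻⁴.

A ≈ 2.68 m²

P = εσA T⁴ ⇒ A = P/(εσT⁴).
T⁴ = 3.921×10¹⁰ K⁴.
A = 5010/(0.84 × 5.67×10⁻⁸ × 3.921×10¹⁰).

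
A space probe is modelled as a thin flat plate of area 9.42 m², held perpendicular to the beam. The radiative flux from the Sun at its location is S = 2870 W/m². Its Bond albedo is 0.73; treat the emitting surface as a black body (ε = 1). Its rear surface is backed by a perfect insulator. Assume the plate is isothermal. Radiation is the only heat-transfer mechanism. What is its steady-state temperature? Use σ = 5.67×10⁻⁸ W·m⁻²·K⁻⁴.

T ≈ 342 K

At equilibrium, absorbed power = emitted power.
Absorbing cross-section = A = 9.420 m²; emitting surface = A = 9.420 m² (ratio 1).
(1−a)S·A_cross = εσ·A_surf·T⁴  ⇒  T⁴ = (1−a)S/(1σ).
T⁴ = 0.270·2870/(1·5.67×10⁻⁸) = 1.367×10¹⁰ K⁴.
T = (1.367×10¹⁰)^(1/4).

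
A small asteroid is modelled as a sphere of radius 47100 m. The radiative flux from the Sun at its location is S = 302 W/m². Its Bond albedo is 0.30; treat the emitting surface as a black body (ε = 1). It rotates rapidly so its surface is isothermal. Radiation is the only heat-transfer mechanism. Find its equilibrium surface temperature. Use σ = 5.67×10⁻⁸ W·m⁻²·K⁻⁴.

At equilibrium, absorbed power = emitted power.
Absorbing cross-section = πr² = 6.969×10⁹ m²; emitting surface = 4πr² = 2.788×10¹⁰ m² (ratio 4).
(1−a)S·A_cross = εσ·A_surf·T⁴  ⇒  T⁴ = (1−a)S/(4σ).
T⁴ = 0.700·302/(4·5.67×10⁻⁸) = 9.321×10⁸ K⁴.
T = (9.321×10⁸)^(1/4).

T ≈ 175 K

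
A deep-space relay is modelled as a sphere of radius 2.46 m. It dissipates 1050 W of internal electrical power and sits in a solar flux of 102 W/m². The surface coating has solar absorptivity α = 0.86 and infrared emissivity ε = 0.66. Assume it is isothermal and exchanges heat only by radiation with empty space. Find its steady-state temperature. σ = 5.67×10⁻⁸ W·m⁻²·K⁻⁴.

At steady state, absorbed solar power + internal power = radiated power.
Absorbed: α·S·A_cross = 0.86·102·19.01 = 1668 W (cross-section πr²).
Total input = 1668 + 1050 = 2718 W.
Radiated: εσ·A_surf·T⁴ with A_surf = 4πr² = 76.05 m².
T⁴ = 2718/(0.66·5.67×10⁻⁸·76.05) = 9.550×10⁸ K⁴.

T ≈ 176 K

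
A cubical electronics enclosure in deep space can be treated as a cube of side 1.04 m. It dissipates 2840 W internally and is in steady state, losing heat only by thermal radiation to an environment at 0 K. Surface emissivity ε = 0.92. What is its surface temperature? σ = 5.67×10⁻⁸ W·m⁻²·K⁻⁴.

T ≈ 303 K

Steady state: internal power = radiated power, P = εσA T⁴.
Radiating area A = 6L² = 6.490 m².
T⁴ = P/(εσA) = 2840/(0.92·5.67×10⁻⁸·6.490) = 8.389×10⁹ K⁴.
T = (8.389×10⁹)^(1/4).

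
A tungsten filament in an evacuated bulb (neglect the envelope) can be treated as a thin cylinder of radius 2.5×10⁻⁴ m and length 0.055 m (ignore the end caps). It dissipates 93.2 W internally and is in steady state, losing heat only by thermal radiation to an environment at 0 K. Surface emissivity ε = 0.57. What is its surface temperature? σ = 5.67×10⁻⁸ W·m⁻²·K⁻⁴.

T ≈ 2400 K

Steady state: internal power = radiated power, P = εσA T⁴.
Radiating area A = 2πrL = 8.639×10⁻⁵ m².
T⁴ = P/(εσA) = 93.2/(0.57·5.67×10⁻⁸·8.639×10⁻⁵) = 3.338×10¹³ K⁴.
T = (3.338×10¹³)^(1/4).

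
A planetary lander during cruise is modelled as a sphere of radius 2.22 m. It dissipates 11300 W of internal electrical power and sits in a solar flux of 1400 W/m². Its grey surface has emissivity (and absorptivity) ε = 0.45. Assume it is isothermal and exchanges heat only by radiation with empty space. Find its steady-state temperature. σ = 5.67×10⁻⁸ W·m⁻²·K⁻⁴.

T ≈ 340 K

At steady state, absorbed solar power + internal power = radiated power.
Absorbed: α·S·A_cross = 0.45·1400·15.48 = 9754 W (cross-section πr²).
Total input = 9754 + 11300 = 21050 W.
Radiated: εσ·A_surf·T⁴ with A_surf = 4πr² = 61.93 m².
T⁴ = 21050/(0.45·5.67×10⁻⁸·61.93) = 1.332×10¹⁰ K⁴.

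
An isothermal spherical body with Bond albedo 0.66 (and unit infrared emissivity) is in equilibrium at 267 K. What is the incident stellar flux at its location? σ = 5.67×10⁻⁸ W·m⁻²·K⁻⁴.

S ≈ 3390 W/m²

(1−a)S·πr² = σ·4πr²·T⁴ ⇒ S = 4σT⁴/(1−a).
S = 4·5.67×10⁻⁸·5.082×10⁹/0.340.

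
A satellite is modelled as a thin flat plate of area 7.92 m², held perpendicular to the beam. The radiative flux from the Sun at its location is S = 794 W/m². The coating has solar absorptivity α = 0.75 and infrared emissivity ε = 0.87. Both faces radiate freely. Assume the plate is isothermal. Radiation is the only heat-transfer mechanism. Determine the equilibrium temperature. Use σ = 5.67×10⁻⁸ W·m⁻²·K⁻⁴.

At equilibrium, absorbed power = emitted power.
Absorbing cross-section = A = 7.920 m²; emitting surface = 2A = 15.84 m² (ratio 2).
αS·A_cross = εσ·A_surf·T⁴  ⇒  T⁴ = αS/(ε·2σ).
T⁴ = 0.750·794/(0.87·2·5.67×10⁻⁸) = 6.036×10⁹ K⁴.
T = (6.036×10⁹)^(1/4).

T ≈ 279 K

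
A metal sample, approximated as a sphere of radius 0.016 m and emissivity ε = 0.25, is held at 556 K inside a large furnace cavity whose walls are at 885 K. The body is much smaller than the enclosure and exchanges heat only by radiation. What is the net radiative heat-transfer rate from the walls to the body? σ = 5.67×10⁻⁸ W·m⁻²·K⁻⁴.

P_net ≈ 23.6 W

For a small grey body in a large enclosure: P_net = εσA(T_body⁴ − T_wall⁴).
A = 4πr² = 0.003217 m²; T_body⁴ − T_wall⁴ = 9.557×10¹⁰ − 6.134×10¹¹ = -5.179×10¹¹ K⁴.
|P_net| = 0.25·5.67×10⁻⁸·0.003217·5.179×10¹¹.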